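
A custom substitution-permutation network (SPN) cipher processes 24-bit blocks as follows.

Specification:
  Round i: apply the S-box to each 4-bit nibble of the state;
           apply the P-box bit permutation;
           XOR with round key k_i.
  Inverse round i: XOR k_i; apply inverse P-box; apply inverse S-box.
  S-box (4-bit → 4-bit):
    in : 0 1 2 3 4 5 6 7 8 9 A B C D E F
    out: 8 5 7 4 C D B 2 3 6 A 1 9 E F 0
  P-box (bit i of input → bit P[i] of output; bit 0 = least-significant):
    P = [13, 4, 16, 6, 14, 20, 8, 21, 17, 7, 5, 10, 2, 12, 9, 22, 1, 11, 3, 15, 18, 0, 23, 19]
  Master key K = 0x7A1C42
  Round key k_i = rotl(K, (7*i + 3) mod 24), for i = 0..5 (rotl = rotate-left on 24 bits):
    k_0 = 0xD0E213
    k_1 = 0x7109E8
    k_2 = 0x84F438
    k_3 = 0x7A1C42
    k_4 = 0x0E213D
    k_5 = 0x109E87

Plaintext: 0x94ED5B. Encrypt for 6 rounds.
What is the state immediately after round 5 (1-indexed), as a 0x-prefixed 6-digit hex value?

s_0 = plaintext = 0x94ED5B
s_1 = Round(s_0, k_0) = 0x3015BE
s_2 = Round(s_1, k_1) = 0xF2EF9C
s_3 = Round(s_2, k_2) = 0xD4CF76
s_4 = Round(s_3, k_3) = 0xA2BC1F
s_5 = Round(s_4, k_4) = 0x046C32
s_6 = Round(s_5, k_5) = 0x5B2B9B

0x046C32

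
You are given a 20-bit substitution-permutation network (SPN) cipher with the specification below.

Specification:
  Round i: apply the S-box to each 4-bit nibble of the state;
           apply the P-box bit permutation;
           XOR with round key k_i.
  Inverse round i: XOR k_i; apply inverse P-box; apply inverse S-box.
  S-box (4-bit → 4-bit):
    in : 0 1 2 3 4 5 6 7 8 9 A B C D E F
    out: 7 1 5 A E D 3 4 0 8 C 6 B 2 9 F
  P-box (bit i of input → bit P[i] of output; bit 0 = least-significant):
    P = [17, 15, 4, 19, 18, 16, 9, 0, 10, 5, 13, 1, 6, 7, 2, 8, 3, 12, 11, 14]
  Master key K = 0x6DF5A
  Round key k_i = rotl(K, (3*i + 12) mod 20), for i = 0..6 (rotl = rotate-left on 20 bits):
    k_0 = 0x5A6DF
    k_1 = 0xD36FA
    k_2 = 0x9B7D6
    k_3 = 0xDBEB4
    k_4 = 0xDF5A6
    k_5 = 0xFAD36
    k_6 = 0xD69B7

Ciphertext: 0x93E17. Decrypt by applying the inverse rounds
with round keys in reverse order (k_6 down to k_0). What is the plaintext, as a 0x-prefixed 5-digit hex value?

s_0 = ciphertext = 0x93E17
s_1 = InvRound(s_0, k_6) = 0x33628
s_2 = InvRound(s_1, k_5) = 0x0A924
s_3 = InvRound(s_2, k_4) = 0x4DE69
s_4 = InvRound(s_3, k_3) = 0xE073A
s_5 = InvRound(s_4, k_2) = 0x60B66
s_6 = InvRound(s_5, k_1) = 0x042D5
s_7 = InvRound(s_6, k_0) = 0xE856D

0xE856D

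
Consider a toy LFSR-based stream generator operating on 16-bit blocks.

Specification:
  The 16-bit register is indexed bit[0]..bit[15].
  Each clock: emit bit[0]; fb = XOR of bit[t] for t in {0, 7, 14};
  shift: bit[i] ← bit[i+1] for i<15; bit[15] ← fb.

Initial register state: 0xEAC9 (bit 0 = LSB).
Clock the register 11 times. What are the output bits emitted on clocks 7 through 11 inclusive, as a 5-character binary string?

11010

reg_0 = 0xEAC9
clock 1: out=1, reg = 0xF564
clock 2: out=0, reg = 0xFAB2
clock 3: out=0, reg = 0x7D59
clock 4: out=1, reg = 0x3EAC
clock 5: out=0, reg = 0x9F56
clock 6: out=0, reg = 0x4FAB
clock 7: out=1, reg = 0xA7D5
clock 8: out=1, reg = 0x53EA
clock 9: out=0, reg = 0x29F5
clock 10: out=1, reg = 0x14FA
clock 11: out=0, reg = 0x8A7D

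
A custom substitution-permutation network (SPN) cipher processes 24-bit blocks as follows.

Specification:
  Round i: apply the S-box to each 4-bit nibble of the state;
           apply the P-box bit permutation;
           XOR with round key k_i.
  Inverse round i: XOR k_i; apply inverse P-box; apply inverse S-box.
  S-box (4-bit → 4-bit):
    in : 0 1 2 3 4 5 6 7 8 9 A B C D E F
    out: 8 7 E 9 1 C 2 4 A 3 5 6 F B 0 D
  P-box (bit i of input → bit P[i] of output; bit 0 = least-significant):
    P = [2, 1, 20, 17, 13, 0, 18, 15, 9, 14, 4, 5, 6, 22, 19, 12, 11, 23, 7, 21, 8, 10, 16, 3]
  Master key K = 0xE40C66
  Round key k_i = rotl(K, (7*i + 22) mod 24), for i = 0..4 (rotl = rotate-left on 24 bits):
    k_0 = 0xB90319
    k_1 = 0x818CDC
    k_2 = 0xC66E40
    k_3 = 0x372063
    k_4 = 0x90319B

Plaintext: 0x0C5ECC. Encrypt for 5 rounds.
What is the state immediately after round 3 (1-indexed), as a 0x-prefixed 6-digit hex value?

0x570178

s_0 = plaintext = 0x0C5ECC
s_1 = Round(s_0, k_0) = 0x07BB96
s_2 = Round(s_1, k_1) = 0xC9EC47
s_3 = Round(s_2, k_2) = 0x570178
s_4 = Round(s_3, k_3) = 0x3072F9
s_5 = Round(s_4, k_4) = 0xBCD0A5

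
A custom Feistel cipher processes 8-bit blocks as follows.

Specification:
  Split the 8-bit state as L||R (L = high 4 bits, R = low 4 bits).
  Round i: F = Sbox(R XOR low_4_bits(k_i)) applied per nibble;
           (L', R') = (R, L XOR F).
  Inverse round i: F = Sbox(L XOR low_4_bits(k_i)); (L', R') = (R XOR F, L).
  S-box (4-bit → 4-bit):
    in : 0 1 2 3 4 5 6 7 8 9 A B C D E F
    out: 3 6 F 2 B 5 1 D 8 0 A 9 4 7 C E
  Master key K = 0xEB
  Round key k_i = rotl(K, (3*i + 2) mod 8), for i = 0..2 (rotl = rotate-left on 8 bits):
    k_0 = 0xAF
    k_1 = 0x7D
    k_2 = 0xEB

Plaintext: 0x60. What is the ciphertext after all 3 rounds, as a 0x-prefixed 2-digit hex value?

0x54

s_0 = plaintext = 0x60
s_1 = Round(s_0, k_0) = 0x08
s_2 = Round(s_1, k_1) = 0x85
s_3 = Round(s_2, k_2) = 0x54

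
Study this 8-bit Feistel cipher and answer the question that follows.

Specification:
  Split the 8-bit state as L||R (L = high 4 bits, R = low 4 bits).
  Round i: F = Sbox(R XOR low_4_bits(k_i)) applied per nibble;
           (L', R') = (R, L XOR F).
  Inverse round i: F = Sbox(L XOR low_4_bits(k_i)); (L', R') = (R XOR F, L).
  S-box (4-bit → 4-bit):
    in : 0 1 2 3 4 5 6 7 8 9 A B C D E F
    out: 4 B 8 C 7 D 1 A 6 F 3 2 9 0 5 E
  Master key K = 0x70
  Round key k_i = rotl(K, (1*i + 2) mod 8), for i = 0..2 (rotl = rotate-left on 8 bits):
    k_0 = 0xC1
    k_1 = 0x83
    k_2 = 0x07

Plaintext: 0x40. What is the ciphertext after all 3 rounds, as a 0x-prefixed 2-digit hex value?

s_0 = plaintext = 0x40
s_1 = Round(s_0, k_0) = 0x0F
s_2 = Round(s_1, k_1) = 0xF9
s_3 = Round(s_2, k_2) = 0x9A

0x9A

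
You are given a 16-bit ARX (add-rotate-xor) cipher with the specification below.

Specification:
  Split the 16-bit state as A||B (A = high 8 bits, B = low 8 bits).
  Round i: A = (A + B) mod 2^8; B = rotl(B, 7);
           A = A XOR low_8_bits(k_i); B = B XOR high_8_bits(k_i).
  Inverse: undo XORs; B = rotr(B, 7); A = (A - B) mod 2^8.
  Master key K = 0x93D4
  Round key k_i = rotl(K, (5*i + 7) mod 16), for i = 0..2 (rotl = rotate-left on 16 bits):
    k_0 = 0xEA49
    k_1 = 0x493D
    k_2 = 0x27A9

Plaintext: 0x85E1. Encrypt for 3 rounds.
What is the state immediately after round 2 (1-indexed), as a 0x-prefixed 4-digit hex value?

0x7444

s_0 = plaintext = 0x85E1
s_1 = Round(s_0, k_0) = 0x2F1A
s_2 = Round(s_1, k_1) = 0x7444
s_3 = Round(s_2, k_2) = 0x1105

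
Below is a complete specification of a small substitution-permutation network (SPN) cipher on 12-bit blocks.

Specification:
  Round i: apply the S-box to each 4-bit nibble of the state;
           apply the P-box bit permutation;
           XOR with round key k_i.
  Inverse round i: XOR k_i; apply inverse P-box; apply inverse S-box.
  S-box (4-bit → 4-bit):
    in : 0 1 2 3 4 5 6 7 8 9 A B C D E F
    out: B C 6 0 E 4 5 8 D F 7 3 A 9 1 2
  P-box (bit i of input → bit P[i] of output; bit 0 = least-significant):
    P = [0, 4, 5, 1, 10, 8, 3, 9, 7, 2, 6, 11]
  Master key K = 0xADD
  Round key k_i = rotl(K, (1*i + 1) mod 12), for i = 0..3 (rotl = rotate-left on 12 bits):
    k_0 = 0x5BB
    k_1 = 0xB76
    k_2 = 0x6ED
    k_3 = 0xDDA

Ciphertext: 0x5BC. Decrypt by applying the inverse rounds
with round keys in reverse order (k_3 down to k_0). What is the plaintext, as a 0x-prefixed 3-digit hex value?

s_0 = ciphertext = 0x5BC
s_1 = InvRound(s_0, k_3) = 0x431
s_2 = InvRound(s_1, k_2) = 0xA1F
s_3 = InvRound(s_2, k_1) = 0x526
s_4 = InvRound(s_3, k_0) = 0xB5B

0xB5B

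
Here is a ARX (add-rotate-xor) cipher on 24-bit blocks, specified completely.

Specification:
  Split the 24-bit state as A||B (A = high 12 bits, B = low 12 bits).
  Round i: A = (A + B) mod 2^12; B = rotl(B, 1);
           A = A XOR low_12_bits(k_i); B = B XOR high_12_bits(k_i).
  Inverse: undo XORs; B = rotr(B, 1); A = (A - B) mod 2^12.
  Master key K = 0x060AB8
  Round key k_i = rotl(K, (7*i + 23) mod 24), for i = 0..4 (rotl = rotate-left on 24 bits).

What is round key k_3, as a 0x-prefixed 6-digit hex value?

K = 0x060AB8
k_0 = rotl(K, (7*0+23) mod 24) = rotl(K, 23) = 0x03055C
k_1 = rotl(K, (7*1+23) mod 24) = rotl(K, 6) = 0x82AE01
k_2 = rotl(K, (7*2+23) mod 24) = rotl(K, 13) = 0x5700C1
k_3 = rotl(K, (7*3+23) mod 24) = rotl(K, 20) = 0x8060AB

0x8060AB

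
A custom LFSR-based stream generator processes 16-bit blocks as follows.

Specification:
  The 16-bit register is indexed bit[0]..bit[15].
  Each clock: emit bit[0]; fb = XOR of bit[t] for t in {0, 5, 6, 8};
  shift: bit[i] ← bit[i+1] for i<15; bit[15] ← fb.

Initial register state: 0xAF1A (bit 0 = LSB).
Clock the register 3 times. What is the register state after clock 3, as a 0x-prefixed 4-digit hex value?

0x35E3

reg_0 = 0xAF1A
clock 1: out=0, reg = 0xD78D
clock 2: out=1, reg = 0x6BC6
clock 3: out=0, reg = 0x35E3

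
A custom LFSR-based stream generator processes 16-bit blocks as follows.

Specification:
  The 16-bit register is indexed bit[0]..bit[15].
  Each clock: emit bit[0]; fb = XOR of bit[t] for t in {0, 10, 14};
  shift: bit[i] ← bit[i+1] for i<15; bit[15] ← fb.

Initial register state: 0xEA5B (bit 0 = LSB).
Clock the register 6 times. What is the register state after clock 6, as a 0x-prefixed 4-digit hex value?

0x2BA9

reg_0 = 0xEA5B
clock 1: out=1, reg = 0x752D
clock 2: out=1, reg = 0xBA96
clock 3: out=0, reg = 0x5D4B
clock 4: out=1, reg = 0xAEA5
clock 5: out=1, reg = 0x5752
clock 6: out=0, reg = 0x2BA9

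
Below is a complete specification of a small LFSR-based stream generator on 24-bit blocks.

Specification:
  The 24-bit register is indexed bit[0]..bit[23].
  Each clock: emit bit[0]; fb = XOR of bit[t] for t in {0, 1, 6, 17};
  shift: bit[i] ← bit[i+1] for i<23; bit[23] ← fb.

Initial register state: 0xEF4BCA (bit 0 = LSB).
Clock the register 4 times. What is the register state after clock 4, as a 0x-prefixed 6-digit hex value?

0x7EF4BC

reg_0 = 0xEF4BCA
clock 1: out=0, reg = 0xF7A5E5
clock 2: out=1, reg = 0xFBD2F2
clock 3: out=0, reg = 0xFDE979
clock 4: out=1, reg = 0x7EF4BC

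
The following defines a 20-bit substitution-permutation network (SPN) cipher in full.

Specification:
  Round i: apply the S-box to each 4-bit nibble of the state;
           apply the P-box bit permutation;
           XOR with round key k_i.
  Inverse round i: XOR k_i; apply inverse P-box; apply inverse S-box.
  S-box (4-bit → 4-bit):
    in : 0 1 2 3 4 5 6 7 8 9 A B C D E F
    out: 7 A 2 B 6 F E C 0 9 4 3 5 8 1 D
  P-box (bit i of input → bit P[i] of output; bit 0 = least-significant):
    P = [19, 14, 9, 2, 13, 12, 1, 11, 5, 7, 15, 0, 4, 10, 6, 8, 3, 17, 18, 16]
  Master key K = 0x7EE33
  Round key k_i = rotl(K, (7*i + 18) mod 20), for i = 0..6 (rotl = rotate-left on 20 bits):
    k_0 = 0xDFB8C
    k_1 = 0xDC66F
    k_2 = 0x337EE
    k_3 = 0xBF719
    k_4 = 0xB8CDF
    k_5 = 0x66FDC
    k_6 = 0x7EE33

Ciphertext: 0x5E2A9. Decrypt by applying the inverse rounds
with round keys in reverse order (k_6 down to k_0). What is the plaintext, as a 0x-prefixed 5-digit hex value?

0x47536

s_0 = ciphertext = 0x5E2A9
s_1 = InvRound(s_0, k_6) = 0xBB278
s_2 = InvRound(s_1, k_5) = 0x71013
s_3 = InvRound(s_2, k_4) = 0xC4419
s_4 = InvRound(s_3, k_3) = 0x6DABA
s_5 = InvRound(s_4, k_2) = 0x75A91
s_6 = InvRound(s_5, k_1) = 0xB0069
s_7 = InvRound(s_6, k_0) = 0x47536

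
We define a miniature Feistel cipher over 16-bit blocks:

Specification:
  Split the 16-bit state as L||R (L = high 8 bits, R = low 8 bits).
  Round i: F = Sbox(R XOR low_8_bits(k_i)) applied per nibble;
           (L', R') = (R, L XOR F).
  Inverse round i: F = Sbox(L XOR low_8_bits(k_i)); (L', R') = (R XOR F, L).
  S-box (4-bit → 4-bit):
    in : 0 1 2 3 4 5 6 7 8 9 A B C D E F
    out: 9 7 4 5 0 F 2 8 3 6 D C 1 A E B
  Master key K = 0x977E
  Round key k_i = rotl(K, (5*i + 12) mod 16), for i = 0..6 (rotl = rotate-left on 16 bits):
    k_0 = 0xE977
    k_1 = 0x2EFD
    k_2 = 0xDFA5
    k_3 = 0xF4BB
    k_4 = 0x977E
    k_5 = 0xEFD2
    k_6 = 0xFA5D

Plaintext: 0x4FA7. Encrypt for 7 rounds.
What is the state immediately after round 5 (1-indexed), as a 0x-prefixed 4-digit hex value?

s_0 = plaintext = 0x4FA7
s_1 = Round(s_0, k_0) = 0xA7E6
s_2 = Round(s_1, k_1) = 0xE6DB
s_3 = Round(s_2, k_2) = 0xDB68
s_4 = Round(s_3, k_3) = 0x687E
s_5 = Round(s_4, k_4) = 0x7EF1
s_6 = Round(s_5, k_5) = 0xF13B
s_7 = Round(s_6, k_6) = 0x3BD3

0x7EF1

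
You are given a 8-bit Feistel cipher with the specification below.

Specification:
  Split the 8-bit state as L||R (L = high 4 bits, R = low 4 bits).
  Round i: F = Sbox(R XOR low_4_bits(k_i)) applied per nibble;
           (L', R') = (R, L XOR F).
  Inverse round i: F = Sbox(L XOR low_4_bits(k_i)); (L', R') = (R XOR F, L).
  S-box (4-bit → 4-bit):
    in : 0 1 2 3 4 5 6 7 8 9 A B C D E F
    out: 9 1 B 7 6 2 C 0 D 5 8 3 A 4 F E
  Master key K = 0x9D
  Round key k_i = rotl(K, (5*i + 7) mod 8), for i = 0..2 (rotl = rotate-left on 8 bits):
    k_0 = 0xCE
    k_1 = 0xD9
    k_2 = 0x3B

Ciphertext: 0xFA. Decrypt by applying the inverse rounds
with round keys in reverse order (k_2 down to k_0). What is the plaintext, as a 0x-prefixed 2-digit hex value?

s_0 = ciphertext = 0xFA
s_1 = InvRound(s_0, k_2) = 0xCF
s_2 = InvRound(s_1, k_1) = 0xDC
s_3 = InvRound(s_2, k_0) = 0xBD

0xBD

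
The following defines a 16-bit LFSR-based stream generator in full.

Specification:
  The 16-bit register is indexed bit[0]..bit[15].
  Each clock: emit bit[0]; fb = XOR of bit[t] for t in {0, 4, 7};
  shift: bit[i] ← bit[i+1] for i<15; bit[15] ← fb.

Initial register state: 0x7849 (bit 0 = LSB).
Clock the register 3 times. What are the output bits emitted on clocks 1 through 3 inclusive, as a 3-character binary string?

100

reg_0 = 0x7849
clock 1: out=1, reg = 0xBC24
clock 2: out=0, reg = 0x5E12
clock 3: out=0, reg = 0xAF09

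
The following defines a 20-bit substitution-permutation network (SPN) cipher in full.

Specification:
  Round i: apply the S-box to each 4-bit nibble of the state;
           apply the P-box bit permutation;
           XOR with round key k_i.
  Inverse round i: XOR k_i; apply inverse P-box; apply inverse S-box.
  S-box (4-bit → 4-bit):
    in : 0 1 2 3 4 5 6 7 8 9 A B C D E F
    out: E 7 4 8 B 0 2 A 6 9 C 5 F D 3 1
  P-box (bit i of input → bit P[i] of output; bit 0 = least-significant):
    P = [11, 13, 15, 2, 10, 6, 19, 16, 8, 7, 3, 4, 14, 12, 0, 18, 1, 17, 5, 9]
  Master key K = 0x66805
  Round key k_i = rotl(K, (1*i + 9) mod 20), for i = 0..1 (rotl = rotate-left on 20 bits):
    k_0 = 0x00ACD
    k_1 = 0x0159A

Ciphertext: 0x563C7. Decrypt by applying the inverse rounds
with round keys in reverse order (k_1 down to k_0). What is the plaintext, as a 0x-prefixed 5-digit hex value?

s_0 = ciphertext = 0x563C7
s_1 = InvRound(s_0, k_1) = 0x3CA47
s_2 = InvRound(s_1, k_0) = 0xEF832

0xEF832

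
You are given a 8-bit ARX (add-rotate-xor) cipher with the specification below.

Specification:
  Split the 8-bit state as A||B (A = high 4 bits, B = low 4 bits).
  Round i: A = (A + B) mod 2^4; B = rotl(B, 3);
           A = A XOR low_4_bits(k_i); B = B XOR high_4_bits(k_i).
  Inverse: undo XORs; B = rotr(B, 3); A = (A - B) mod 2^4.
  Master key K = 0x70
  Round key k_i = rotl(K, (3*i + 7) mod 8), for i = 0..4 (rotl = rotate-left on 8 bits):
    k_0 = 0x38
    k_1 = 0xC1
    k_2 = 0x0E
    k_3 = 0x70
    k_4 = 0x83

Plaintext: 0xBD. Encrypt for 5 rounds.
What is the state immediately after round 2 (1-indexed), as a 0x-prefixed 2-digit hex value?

0xC2

s_0 = plaintext = 0xBD
s_1 = Round(s_0, k_0) = 0x0D
s_2 = Round(s_1, k_1) = 0xC2
s_3 = Round(s_2, k_2) = 0x01
s_4 = Round(s_3, k_3) = 0x1F
s_5 = Round(s_4, k_4) = 0x37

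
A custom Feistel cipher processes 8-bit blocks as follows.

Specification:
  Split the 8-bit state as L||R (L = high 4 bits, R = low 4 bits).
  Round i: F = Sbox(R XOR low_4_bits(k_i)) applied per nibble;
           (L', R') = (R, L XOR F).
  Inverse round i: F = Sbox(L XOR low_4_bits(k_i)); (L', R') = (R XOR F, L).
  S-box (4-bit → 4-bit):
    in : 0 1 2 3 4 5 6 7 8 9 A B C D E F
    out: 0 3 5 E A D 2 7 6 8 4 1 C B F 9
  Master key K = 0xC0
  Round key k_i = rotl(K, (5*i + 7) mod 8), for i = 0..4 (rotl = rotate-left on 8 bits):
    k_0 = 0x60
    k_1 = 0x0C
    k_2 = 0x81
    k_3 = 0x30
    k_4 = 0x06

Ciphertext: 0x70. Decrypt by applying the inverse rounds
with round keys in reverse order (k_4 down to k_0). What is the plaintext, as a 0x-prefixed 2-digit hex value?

s_0 = ciphertext = 0x70
s_1 = InvRound(s_0, k_4) = 0x37
s_2 = InvRound(s_1, k_3) = 0x93
s_3 = InvRound(s_2, k_2) = 0x59
s_4 = InvRound(s_3, k_1) = 0x15
s_5 = InvRound(s_4, k_0) = 0x61

0x61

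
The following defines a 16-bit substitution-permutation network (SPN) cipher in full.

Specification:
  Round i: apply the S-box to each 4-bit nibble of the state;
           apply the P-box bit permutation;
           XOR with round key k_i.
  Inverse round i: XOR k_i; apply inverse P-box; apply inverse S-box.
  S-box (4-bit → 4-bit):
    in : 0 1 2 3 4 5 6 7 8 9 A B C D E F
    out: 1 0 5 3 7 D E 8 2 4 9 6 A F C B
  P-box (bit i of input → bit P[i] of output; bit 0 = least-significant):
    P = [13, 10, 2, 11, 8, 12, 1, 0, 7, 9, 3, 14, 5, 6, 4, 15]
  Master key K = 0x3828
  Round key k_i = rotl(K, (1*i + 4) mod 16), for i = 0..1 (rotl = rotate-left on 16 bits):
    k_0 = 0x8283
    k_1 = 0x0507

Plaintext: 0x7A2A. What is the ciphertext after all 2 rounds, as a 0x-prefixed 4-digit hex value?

0x865F

s_0 = plaintext = 0x7A2A
s_1 = Round(s_0, k_0) = 0x6B01
s_2 = Round(s_1, k_1) = 0x865F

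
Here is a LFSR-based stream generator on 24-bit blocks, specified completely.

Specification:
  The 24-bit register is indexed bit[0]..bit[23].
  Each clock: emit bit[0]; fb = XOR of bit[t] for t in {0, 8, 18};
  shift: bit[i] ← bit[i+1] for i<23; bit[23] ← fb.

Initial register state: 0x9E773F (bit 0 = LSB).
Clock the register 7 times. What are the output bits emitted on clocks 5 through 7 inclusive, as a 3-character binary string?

110

reg_0 = 0x9E773F
clock 1: out=1, reg = 0xCF3B9F
clock 2: out=1, reg = 0xE79DCF
clock 3: out=1, reg = 0xF3CEE7
clock 4: out=1, reg = 0xF9E773
clock 5: out=1, reg = 0x7CF3B9
clock 6: out=1, reg = 0xBE79DC
clock 7: out=0, reg = 0x5F3CEE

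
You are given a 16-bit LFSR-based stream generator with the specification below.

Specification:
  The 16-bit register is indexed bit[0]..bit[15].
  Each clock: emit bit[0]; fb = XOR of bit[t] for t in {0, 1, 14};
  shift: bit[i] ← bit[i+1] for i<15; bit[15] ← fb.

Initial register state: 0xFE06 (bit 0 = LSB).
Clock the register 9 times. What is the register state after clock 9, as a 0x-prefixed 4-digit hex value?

0x7F7F

reg_0 = 0xFE06
clock 1: out=0, reg = 0x7F03
clock 2: out=1, reg = 0xBF81
clock 3: out=1, reg = 0xDFC0
clock 4: out=0, reg = 0xEFE0
clock 5: out=0, reg = 0xF7F0
clock 6: out=0, reg = 0xFBF8
clock 7: out=0, reg = 0xFDFC
clock 8: out=0, reg = 0xFEFE
clock 9: out=0, reg = 0x7F7F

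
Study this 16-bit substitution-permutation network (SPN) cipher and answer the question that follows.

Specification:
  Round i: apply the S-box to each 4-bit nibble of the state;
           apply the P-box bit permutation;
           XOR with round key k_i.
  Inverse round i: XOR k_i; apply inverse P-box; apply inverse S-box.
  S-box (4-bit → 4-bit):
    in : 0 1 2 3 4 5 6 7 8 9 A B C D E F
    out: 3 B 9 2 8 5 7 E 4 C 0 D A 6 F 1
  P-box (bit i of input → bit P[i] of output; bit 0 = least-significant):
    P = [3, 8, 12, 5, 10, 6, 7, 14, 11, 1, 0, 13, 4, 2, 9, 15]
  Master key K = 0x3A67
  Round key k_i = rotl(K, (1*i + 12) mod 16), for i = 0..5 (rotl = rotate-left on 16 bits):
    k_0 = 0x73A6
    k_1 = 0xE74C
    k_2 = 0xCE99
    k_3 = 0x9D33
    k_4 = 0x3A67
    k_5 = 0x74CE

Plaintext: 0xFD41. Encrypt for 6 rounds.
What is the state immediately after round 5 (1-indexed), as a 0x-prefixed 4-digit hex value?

s_0 = plaintext = 0xFD41
s_1 = Round(s_0, k_0) = 0x329D
s_2 = Round(s_1, k_1) = 0x9EC8
s_3 = Round(s_2, k_2) = 0x34DA
s_4 = Round(s_3, k_3) = 0xBDF7
s_5 = Round(s_4, k_4) = 0xAD54
s_6 = Round(s_5, k_5) = 0x706D

0xAD54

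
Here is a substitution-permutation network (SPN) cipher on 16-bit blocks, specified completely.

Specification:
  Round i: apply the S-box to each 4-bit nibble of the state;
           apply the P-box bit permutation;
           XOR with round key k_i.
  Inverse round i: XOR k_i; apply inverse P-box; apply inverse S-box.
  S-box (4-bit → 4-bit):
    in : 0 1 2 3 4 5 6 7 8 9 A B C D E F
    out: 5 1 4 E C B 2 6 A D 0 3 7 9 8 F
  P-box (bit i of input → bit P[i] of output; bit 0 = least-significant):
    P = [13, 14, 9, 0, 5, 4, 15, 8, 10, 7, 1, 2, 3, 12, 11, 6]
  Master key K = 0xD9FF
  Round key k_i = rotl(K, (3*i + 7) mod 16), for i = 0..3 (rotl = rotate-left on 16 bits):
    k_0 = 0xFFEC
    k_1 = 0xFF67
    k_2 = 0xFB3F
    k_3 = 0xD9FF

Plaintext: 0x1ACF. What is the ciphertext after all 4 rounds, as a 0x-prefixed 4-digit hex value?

s_0 = plaintext = 0x1ACF
s_1 = Round(s_0, k_0) = 0x1DD5
s_2 = Round(s_1, k_1) = 0x9A4A
s_3 = Round(s_2, k_2) = 0x7277
s_4 = Round(s_3, k_3) = 0x03ED

0x03ED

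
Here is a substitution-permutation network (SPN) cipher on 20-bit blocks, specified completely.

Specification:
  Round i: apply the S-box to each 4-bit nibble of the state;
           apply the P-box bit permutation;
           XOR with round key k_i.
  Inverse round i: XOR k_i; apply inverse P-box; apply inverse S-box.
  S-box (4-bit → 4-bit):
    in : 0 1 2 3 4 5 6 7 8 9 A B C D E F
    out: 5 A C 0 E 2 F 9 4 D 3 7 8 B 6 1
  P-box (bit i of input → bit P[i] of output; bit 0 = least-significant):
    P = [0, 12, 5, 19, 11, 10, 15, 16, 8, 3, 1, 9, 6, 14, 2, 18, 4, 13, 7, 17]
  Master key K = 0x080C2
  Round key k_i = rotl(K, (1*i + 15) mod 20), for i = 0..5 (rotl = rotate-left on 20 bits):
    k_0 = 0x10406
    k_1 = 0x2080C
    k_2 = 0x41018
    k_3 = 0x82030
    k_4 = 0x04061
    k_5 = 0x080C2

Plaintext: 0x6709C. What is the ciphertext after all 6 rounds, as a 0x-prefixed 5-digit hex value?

s_0 = plaintext = 0x6709C
s_1 = Round(s_0, k_0) = 0xEADD4
s_2 = Round(s_1, k_1) = 0xB77E4
s_3 = Round(s_2, k_2) = 0x8A7E8
s_4 = Round(s_3, k_3) = 0x8E7D0
s_5 = Round(s_4, k_4) = 0x10FC4
s_6 = Round(s_5, k_5) = 0xBB1A6

0xBB1A6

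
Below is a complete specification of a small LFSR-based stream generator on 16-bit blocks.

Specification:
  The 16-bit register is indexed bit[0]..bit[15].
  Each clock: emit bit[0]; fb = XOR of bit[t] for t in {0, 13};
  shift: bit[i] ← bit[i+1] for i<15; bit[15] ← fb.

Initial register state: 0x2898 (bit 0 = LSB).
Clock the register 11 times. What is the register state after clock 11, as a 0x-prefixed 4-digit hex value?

reg_0 = 0x2898
clock 1: out=0, reg = 0x944C
clock 2: out=0, reg = 0x4A26
clock 3: out=0, reg = 0x2513
clock 4: out=1, reg = 0x1289
clock 5: out=1, reg = 0x8944
clock 6: out=0, reg = 0x44A2
clock 7: out=0, reg = 0x2251
clock 8: out=1, reg = 0x1128
clock 9: out=0, reg = 0x0894
clock 10: out=0, reg = 0x044A
clock 11: out=0, reg = 0x0225

0x0225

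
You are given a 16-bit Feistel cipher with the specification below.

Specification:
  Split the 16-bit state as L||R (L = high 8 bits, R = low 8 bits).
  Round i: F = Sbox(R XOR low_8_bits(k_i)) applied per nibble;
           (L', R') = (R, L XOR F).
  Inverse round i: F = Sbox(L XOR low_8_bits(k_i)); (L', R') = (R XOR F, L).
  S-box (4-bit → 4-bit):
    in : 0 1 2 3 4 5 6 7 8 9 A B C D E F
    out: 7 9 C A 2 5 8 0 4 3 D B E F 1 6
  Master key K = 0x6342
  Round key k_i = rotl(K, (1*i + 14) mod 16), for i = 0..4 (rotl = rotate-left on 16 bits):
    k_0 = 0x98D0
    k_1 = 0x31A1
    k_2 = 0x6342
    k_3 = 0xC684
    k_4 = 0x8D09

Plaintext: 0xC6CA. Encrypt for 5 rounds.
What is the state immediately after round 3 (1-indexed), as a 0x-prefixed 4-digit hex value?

0xA74E

s_0 = plaintext = 0xC6CA
s_1 = Round(s_0, k_0) = 0xCA5B
s_2 = Round(s_1, k_1) = 0x5BA7
s_3 = Round(s_2, k_2) = 0xA74E
s_4 = Round(s_3, k_3) = 0x4E4A
s_5 = Round(s_4, k_4) = 0x4A64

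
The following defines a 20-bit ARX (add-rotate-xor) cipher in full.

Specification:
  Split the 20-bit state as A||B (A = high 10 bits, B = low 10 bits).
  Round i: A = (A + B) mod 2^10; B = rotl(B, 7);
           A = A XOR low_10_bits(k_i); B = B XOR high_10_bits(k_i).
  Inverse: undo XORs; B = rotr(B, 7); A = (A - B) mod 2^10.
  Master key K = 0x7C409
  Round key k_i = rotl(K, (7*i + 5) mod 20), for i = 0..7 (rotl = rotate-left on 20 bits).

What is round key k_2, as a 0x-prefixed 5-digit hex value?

0xBE204

K = 0x7C409
k_0 = rotl(K, (7*0+5) mod 20) = rotl(K, 5) = 0x8812F
k_1 = rotl(K, (7*1+5) mod 20) = rotl(K, 12) = 0x097C4
k_2 = rotl(K, (7*2+5) mod 20) = rotl(K, 19) = 0xBE204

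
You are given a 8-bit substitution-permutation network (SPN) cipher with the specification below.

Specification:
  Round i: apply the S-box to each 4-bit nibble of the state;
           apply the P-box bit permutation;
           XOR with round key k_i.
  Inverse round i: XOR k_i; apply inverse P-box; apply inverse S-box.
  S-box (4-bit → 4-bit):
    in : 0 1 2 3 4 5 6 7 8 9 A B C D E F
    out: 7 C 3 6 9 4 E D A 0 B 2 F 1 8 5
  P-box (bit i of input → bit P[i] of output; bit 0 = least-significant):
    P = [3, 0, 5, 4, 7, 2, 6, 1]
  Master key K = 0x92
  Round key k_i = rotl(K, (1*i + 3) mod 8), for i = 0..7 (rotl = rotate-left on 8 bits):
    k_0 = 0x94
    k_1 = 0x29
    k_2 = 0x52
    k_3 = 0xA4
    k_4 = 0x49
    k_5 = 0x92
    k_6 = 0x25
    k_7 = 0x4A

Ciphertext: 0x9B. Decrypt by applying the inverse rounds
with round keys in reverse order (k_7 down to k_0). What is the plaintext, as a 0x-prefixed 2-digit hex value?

s_0 = ciphertext = 0x9B
s_1 = InvRound(s_0, k_7) = 0xF8
s_2 = InvRound(s_1, k_6) = 0x0A
s_3 = InvRound(s_2, k_5) = 0xD4
s_4 = InvRound(s_3, k_4) = 0x2A
s_5 = InvRound(s_4, k_3) = 0xAD
s_6 = InvRound(s_5, k_2) = 0xCC
s_7 = InvRound(s_6, k_1) = 0x03
s_8 = InvRound(s_7, k_0) = 0xA8

0xA8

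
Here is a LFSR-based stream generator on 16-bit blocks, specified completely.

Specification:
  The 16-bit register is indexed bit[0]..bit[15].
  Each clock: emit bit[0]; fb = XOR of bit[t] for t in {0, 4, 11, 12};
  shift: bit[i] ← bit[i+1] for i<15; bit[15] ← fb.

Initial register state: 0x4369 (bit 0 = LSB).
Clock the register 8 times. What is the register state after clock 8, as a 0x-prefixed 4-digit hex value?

reg_0 = 0x4369
clock 1: out=1, reg = 0xA1B4
clock 2: out=0, reg = 0xD0DA
clock 3: out=0, reg = 0x686D
clock 4: out=1, reg = 0x3436
clock 5: out=0, reg = 0x1A1B
clock 6: out=1, reg = 0x0D0D
clock 7: out=1, reg = 0x0686
clock 8: out=0, reg = 0x0343

0x0343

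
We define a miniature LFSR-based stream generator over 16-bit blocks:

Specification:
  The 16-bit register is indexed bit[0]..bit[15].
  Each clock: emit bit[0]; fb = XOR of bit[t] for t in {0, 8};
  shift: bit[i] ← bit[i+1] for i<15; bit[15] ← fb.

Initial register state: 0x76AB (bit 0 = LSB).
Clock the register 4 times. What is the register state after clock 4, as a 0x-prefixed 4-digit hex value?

reg_0 = 0x76AB
clock 1: out=1, reg = 0xBB55
clock 2: out=1, reg = 0x5DAA
clock 3: out=0, reg = 0xAED5
clock 4: out=1, reg = 0xD76A

0xD76A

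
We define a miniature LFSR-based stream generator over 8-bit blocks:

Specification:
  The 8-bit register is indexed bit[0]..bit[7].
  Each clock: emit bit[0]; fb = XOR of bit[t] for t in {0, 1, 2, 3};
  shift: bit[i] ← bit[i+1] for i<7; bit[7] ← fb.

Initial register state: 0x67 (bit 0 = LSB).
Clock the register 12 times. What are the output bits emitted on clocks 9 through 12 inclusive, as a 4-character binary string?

1000

reg_0 = 0x67
clock 1: out=1, reg = 0xB3
clock 2: out=1, reg = 0x59
clock 3: out=1, reg = 0x2C
clock 4: out=0, reg = 0x16
clock 5: out=0, reg = 0x0B
clock 6: out=1, reg = 0x85
clock 7: out=1, reg = 0x42
clock 8: out=0, reg = 0xA1
clock 9: out=1, reg = 0xD0
clock 10: out=0, reg = 0x68
clock 11: out=0, reg = 0xB4
clock 12: out=0, reg = 0xDA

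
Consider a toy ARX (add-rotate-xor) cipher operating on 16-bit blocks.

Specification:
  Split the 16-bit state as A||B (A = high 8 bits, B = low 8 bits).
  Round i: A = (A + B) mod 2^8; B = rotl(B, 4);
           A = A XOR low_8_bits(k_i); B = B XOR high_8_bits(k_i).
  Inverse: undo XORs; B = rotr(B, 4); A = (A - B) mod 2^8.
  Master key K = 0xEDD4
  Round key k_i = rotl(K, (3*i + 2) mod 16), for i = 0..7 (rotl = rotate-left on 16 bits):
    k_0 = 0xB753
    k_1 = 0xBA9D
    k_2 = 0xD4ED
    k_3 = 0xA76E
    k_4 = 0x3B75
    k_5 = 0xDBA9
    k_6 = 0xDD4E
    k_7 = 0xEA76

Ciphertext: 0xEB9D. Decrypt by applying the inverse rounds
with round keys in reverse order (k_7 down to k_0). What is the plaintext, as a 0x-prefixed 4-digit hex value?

s_0 = ciphertext = 0xEB9D
s_1 = InvRound(s_0, k_7) = 0x2677
s_2 = InvRound(s_1, k_6) = 0xBEAA
s_3 = InvRound(s_2, k_5) = 0x0017
s_4 = InvRound(s_3, k_4) = 0xB3C2
s_5 = InvRound(s_4, k_3) = 0x8756
s_6 = InvRound(s_5, k_2) = 0x4228
s_7 = InvRound(s_6, k_1) = 0xB629
s_8 = InvRound(s_7, k_0) = 0xFCE9

0xFCE9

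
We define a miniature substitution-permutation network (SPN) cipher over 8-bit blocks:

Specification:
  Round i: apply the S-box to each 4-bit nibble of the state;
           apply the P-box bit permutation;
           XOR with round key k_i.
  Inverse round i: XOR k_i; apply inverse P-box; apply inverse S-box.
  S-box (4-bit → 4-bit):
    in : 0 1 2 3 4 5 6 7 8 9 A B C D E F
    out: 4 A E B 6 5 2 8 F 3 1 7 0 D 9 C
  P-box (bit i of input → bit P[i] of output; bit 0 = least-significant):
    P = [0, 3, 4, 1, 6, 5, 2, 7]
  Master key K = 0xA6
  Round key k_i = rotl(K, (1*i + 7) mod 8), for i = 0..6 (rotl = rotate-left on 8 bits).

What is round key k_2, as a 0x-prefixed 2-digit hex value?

K = 0xA6
k_0 = rotl(K, (1*0+7) mod 8) = rotl(K, 7) = 0x53
k_1 = rotl(K, (1*1+7) mod 8) = rotl(K, 0) = 0xA6
k_2 = rotl(K, (1*2+7) mod 8) = rotl(K, 1) = 0x4D

0x4D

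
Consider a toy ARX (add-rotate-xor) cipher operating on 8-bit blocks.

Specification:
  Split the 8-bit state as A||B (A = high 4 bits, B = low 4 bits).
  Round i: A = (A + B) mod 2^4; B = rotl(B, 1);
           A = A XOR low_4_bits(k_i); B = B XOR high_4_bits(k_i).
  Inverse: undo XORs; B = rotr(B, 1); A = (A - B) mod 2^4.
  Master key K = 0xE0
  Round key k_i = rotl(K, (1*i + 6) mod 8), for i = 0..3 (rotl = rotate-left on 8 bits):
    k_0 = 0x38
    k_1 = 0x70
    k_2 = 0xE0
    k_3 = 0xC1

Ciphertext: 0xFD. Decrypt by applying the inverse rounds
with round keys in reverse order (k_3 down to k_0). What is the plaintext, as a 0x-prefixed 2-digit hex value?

0x18

s_0 = ciphertext = 0xFD
s_1 = InvRound(s_0, k_3) = 0x68
s_2 = InvRound(s_1, k_2) = 0x33
s_3 = InvRound(s_2, k_1) = 0x12
s_4 = InvRound(s_3, k_0) = 0x18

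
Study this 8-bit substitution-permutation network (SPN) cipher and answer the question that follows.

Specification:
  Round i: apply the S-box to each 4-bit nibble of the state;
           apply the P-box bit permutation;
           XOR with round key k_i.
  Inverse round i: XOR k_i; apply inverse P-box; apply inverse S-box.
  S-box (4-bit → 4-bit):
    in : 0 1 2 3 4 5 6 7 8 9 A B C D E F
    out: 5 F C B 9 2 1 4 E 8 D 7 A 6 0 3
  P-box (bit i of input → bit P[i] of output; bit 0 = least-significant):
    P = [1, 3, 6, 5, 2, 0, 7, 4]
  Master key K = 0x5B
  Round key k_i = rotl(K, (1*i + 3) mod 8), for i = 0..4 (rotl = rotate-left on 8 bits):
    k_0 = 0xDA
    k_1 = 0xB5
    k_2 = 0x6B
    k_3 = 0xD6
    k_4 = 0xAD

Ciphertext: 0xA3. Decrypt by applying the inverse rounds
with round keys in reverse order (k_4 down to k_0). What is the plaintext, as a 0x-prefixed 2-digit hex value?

s_0 = ciphertext = 0xA3
s_1 = InvRound(s_0, k_4) = 0x6F
s_2 = InvRound(s_1, k_3) = 0x8C
s_3 = InvRound(s_2, k_2) = 0xBA
s_4 = InvRound(s_3, k_1) = 0xFF
s_5 = InvRound(s_4, k_0) = 0xF9

0xF9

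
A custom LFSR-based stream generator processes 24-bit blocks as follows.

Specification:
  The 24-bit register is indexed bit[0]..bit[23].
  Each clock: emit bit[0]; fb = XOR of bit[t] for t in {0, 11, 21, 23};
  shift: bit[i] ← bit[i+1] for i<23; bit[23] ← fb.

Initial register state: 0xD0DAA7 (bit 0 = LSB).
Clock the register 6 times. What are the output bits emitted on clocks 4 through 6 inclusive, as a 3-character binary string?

reg_0 = 0xD0DAA7
clock 1: out=1, reg = 0xE86D53
clock 2: out=1, reg = 0x7436A9
clock 3: out=1, reg = 0x3A1B54
clock 4: out=0, reg = 0x1D0DAA
clock 5: out=0, reg = 0x8E86D5
clock 6: out=1, reg = 0x47436A

001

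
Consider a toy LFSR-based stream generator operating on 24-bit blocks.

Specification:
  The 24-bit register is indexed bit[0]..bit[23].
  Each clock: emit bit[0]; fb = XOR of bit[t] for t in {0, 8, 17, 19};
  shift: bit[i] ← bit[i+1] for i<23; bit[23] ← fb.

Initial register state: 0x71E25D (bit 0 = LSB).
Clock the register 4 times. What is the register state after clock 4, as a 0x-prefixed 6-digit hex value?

0x971E25

reg_0 = 0x71E25D
clock 1: out=1, reg = 0xB8F12E
clock 2: out=0, reg = 0x5C7897
clock 3: out=1, reg = 0x2E3C4B
clock 4: out=1, reg = 0x971E25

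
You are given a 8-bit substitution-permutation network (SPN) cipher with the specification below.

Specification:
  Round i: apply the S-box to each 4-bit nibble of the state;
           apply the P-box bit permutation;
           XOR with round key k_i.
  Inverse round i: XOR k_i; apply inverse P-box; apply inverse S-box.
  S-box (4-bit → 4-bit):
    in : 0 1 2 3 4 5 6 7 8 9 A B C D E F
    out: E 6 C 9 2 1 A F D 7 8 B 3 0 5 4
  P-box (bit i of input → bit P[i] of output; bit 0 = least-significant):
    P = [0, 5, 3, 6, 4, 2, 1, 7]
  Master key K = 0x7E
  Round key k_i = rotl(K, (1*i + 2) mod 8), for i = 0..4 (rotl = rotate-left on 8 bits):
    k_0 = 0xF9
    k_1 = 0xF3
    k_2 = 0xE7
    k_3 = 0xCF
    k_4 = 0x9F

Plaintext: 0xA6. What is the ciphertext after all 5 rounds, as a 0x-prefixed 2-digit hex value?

0x6A

s_0 = plaintext = 0xA6
s_1 = Round(s_0, k_0) = 0x19
s_2 = Round(s_1, k_1) = 0xDC
s_3 = Round(s_2, k_2) = 0xC6
s_4 = Round(s_3, k_3) = 0xBB
s_5 = Round(s_4, k_4) = 0x6A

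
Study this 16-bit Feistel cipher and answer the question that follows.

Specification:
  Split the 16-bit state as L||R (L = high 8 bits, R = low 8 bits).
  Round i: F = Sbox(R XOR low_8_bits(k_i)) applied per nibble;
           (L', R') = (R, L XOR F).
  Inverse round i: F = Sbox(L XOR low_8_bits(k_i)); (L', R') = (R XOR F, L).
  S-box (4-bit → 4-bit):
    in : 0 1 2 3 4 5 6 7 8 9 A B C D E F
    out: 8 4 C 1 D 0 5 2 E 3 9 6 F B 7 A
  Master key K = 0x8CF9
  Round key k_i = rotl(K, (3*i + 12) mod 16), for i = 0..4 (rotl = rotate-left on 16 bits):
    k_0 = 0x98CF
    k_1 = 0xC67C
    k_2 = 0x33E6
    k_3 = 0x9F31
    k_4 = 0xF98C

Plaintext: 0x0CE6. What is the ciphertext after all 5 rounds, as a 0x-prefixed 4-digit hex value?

0x1EA7

s_0 = plaintext = 0x0CE6
s_1 = Round(s_0, k_0) = 0xE6CF
s_2 = Round(s_1, k_1) = 0xCF87
s_3 = Round(s_2, k_2) = 0x879B
s_4 = Round(s_3, k_3) = 0x9B1E
s_5 = Round(s_4, k_4) = 0x1EA7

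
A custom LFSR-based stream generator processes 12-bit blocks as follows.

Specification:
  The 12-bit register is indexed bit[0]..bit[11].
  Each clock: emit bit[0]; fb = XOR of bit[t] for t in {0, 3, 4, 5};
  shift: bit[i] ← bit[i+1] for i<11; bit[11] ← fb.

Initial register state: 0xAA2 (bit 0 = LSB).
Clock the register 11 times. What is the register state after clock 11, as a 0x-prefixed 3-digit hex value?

0x913

reg_0 = 0xAA2
clock 1: out=0, reg = 0xD51
clock 2: out=1, reg = 0x6A8
clock 3: out=0, reg = 0x354
clock 4: out=0, reg = 0x9AA
clock 5: out=0, reg = 0x4D5
clock 6: out=1, reg = 0x26A
clock 7: out=0, reg = 0x135
clock 8: out=1, reg = 0x89A
clock 9: out=0, reg = 0x44D
clock 10: out=1, reg = 0x226
clock 11: out=0, reg = 0x913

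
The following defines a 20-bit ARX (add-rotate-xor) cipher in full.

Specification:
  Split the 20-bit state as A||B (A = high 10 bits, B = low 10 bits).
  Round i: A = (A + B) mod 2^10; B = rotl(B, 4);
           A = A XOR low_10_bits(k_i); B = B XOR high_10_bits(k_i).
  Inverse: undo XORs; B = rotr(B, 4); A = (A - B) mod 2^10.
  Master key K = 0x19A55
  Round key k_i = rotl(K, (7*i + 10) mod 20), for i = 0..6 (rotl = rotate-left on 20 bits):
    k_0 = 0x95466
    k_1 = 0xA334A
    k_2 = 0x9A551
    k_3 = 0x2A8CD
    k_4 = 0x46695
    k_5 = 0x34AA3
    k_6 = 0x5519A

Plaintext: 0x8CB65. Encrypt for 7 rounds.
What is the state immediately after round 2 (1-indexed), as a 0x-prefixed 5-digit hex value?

0xACE0C

s_0 = plaintext = 0x8CB65
s_1 = Round(s_0, k_0) = 0x7C408
s_2 = Round(s_1, k_1) = 0xACE0C
s_3 = Round(s_2, k_2) = 0x7BAA1
s_4 = Round(s_3, k_3) = 0x10AB0
s_5 = Round(s_4, k_4) = 0x19E13
s_6 = Round(s_5, k_5) = 0x365EA
s_7 = Round(s_6, k_6) = 0xD67F3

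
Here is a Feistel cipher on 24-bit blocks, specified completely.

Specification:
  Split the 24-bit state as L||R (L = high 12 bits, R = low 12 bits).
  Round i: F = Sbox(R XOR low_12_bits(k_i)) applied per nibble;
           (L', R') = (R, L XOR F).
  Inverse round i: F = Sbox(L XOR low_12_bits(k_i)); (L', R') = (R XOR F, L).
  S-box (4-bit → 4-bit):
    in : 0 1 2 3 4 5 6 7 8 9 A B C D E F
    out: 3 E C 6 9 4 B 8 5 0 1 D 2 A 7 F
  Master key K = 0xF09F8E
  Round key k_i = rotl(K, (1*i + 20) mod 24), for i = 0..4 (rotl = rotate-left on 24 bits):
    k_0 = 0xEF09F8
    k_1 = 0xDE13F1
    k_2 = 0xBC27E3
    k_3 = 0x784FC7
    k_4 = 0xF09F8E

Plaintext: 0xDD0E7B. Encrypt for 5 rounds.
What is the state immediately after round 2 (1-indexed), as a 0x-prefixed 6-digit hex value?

s_0 = plaintext = 0xDD0E7B
s_1 = Round(s_0, k_0) = 0xE7B586
s_2 = Round(s_1, k_1) = 0x5865F3
s_3 = Round(s_2, k_2) = 0x5F3965
s_4 = Round(s_3, k_3) = 0x965EEF
s_5 = Round(s_4, k_4) = 0xEEF7DB

0x5865F3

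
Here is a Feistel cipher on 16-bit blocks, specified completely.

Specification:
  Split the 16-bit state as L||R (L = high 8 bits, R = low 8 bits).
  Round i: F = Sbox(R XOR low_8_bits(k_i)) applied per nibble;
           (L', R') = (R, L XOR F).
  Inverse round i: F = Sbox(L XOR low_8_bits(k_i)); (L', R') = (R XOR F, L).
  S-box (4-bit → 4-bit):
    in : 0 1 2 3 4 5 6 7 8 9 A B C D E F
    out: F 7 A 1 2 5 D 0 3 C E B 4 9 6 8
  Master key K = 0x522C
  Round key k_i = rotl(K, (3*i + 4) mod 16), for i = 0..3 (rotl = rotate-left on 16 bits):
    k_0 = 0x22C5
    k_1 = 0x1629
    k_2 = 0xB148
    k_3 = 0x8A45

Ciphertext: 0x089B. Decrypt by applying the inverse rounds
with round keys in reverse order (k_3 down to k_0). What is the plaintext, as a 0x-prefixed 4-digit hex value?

0x4E5A

s_0 = ciphertext = 0x089B
s_1 = InvRound(s_0, k_3) = 0xB208
s_2 = InvRound(s_1, k_2) = 0x86B2
s_3 = InvRound(s_2, k_1) = 0x5A86
s_4 = InvRound(s_3, k_0) = 0x4E5A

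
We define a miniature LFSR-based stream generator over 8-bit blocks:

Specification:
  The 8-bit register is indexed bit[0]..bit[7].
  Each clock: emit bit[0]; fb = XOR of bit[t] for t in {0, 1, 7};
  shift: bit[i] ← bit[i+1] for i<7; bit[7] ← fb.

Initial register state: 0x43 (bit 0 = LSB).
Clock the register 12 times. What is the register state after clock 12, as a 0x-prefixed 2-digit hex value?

reg_0 = 0x43
clock 1: out=1, reg = 0x21
clock 2: out=1, reg = 0x90
clock 3: out=0, reg = 0xC8
clock 4: out=0, reg = 0xE4
clock 5: out=0, reg = 0xF2
clock 6: out=0, reg = 0x79
clock 7: out=1, reg = 0xBC
clock 8: out=0, reg = 0xDE
clock 9: out=0, reg = 0x6F
clock 10: out=1, reg = 0x37
clock 11: out=1, reg = 0x1B
clock 12: out=1, reg = 0x0D

0x0D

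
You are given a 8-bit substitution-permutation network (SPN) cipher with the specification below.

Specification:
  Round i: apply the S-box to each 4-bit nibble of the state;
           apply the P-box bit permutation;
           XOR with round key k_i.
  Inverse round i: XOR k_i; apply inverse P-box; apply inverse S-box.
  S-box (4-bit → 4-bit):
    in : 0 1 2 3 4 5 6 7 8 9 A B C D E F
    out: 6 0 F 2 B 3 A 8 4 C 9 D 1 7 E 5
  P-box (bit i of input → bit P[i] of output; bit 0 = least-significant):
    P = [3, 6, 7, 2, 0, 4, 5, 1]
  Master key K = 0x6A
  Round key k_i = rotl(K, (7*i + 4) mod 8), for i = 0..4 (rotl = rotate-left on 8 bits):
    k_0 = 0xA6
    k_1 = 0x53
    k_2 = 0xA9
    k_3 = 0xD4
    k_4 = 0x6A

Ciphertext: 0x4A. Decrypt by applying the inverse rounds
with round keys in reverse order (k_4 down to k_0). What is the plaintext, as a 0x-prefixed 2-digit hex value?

0xD6

s_0 = ciphertext = 0x4A
s_1 = InvRound(s_0, k_4) = 0x81
s_2 = InvRound(s_1, k_3) = 0x56
s_3 = InvRound(s_2, k_2) = 0x22
s_4 = InvRound(s_3, k_1) = 0xD3
s_5 = InvRound(s_4, k_0) = 0xD6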